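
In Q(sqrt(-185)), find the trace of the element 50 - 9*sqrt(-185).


Tr(a + b*sqrt(d)) = (a + b*sqrt(d)) + (a - b*sqrt(d)) = 2a
= 2 * (50)
= 100

100


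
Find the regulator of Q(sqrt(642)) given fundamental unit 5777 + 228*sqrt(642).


epsilon = 5777 + 228*sqrt(642)
= 11553.9999
R = ln(11553.9999)
= 9.3548

9.3548


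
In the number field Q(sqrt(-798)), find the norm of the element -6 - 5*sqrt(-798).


N(a + b*sqrt(d)) = a^2 - d*b^2
= (-6)^2 - (-798)*(-5)^2
= 36 + 19950
= 19986

19986


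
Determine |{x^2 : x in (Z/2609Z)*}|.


For prime p, the number of non-zero quadratic residues is (p-1)/2.
= (2609-1)/2
= 1304

1304


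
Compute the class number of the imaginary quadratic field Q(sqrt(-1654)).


K = Q(sqrt(-1654)). d mod 4 = 2, so D = disc(K) = 4d = -6616
h(K) equals the number of primitive reduced positive-definite forms (a, b, c) = a*x^2 + b*x*y + c*y^2 with b^2 - 4ac = D,
where reduced means |b| <= a <= c, with b >= 0 whenever |b| = a or a = c, and primitive means gcd(a, b, c) = 1.
Reduced forces 3a^2 <= |D| = 6616, so 1 <= a <= 46; b must have the parity of D, and c = (b^2 - D)/(4a) must be an integer >= a.
Enumerate a = 1..46, b in [-a, a]:
  a=1: (1, 0, 1654)  [1]
  a=2: (2, 0, 827)  [1]
  a=3..4: none
  a=5: (5, -2, 331), (5, 2, 331)  [2]
  a=6..9: none
  a=10: (10, -8, 167), (10, 8, 167)  [2]
  a=11..12: none
  a=13: (13, -12, 130), (13, 12, 130)  [2]
  a=14..22: none
  a=23: (23, -10, 73), (23, 10, 73)  [2]
  a=24: none
  a=25: (25, -22, 71), (25, 22, 71)  [2]
  a=26: (26, -12, 65), (26, 12, 65)  [2]
  a=27..28: none
  a=29: (29, -24, 62), (29, 24, 62)  [2]
  a=30: none
  a=31: (31, -24, 58), (31, 24, 58)  [2]
  a=32..36: none
  a=37: (37, -28, 50), (37, 28, 50)  [2]
  a=38..42: none
  a=43: (43, -36, 46), (43, 36, 46)  [2]
  a=44..46: none
Total reduced forms: 1 + 1 + 2 + 2 + 2 + 2 + 2 + 2 + 2 + 2 + 2 + 2 = 22
h = 22

22


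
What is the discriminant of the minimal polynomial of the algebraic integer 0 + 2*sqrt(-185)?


The element 0 + 2*sqrt(-185) has minimal polynomial:
x^2 + 0*x + 740
Discriminant = (0)^2 - 4*(740)
= 0 - 2960
= -2960

-2960


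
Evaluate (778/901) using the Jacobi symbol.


Compute (778/901) via quadratic reciprocity:
  pull out 2: (2/901) = -1  (since 901 mod 8 = 5)
  reciprocity: (389/901) -> +(901/389)
  reduce: (123/389)
  reciprocity: (123/389) -> +(389/123)
  reduce: (20/123)
  pull out 2: (2/123) = -1  (since 123 mod 8 = 3)
  pull out 2: (2/123) = -1  (since 123 mod 8 = 3)
  reciprocity: (5/123) -> +(123/5)
  reduce: (3/5)
  reciprocity: (3/5) -> +(5/3)
  reduce: (2/3)
  pull out 2: (2/3) = -1  (since 3 mod 8 = 3)
  (1/3) = 1
Product of signs = 1

1


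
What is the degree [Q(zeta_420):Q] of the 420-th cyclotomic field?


The degree equals Euler's totient phi(420).
420 = 2^2 * 3 * 5 * 7
phi(420) = 96

96


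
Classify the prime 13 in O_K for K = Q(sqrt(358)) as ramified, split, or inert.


K = Q(sqrt(358)). Since d mod 4 = 2, disc(K) = 1432.
Check p | disc: 1432 mod 13 = 2.
p does not divide disc. Compute Legendre symbol (d/p):
7^((13-1)/2) mod 13 = -1
(d/p) = -1, so p is inert: (p) stays prime with e=1, f=2, g=1.
Therefore p is inert.

inert


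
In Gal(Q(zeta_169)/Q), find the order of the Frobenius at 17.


The Frobenius at p in Gal(Q(zeta_n)/Q) = (Z/nZ)* is the class of p, so its order is ord_169(17), the smallest k >= 1 with 17^k = 1 mod 169.
n = 169 = 13^2, phi(169) = 156; the order divides phi(n).
Divisors of 156: 1, 2, 3, 4, 6, 12, 13, 26, 39, 52, 78, 156
Repeated squaring mod 169: 17^1 = 17, 17^2 = 120, 17^4 = 35, 17^8 = 42, 17^16 = 74, 17^32 = 68, 17^64 = 61, 17^128 = 3
Test divisors in increasing order:
  k=1: 17^1 = 17 mod 169
  k=2: 17^2 = 120 mod 169
  k=3: 17^3 = 120 * 17 = 12 mod 169
  k=4: 17^4 = 35 mod 169
  k=6: 17^6 = 35 * 120 = 144 mod 169
  k=12: 17^12 = 42 * 35 = 118 mod 169
  k=13: 17^13 = 42 * 35 * 17 = 147 mod 169
  k=26: 17^26 = 74 * 42 * 120 = 146 mod 169
  k=39: 17^39 = 68 * 35 * 120 * 17 = 168 mod 169
  k=52: 17^52 = 68 * 74 * 35 = 22 mod 169
  k=78: 17^78 = 61 * 42 * 35 * 120 = 1 mod 169  <- first divisor giving 1
Order = 78

78


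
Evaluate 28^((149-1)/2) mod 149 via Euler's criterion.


p = 149 is prime and the exponent is (p-1)/2 = 74, so by Euler's criterion 28^74 = (28/149) = +1 or -1 mod 149.
Compute by square-and-multiply:
  74 = 64 + 8 + 2 (binary 1001010)
  Repeated squaring mod 149: 28^1 = 28, 28^2 = 39, 28^4 = 31, 28^8 = 67, 28^16 = 19, 28^32 = 63, 28^64 = 95
  28^74 = 28^64 * 28^8 * 28^2 = 95 * 67 * 39 mod 149
    95 * 67 = 6365 = 107 mod 149
    107 * 39 = 4173 = 1 mod 149
  28^74 = 1 mod 149
Result 1: 28 is a quadratic residue mod 149.
28^74 mod 149 = 1

1


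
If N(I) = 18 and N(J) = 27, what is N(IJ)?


N(IJ) = N(I) * N(J)
= 18 * 27
= 486

486


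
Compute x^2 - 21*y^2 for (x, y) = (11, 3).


x^2 - d*y^2
= 11^2 - 21*3^2
= 121 - 189
= -68

-68


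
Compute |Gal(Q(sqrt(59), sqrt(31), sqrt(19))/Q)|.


The 3 square roots of distinct primes are multiplicatively independent over Q,
so [K:Q] = 2^3 and Gal(K/Q) is isomorphic to (Z/2Z)^3.
|Gal| = 2^3 = 8

8


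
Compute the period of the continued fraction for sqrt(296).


Run the CF algorithm for sqrt(296).
a_0 = floor(sqrt(296)) = 17; set m_0=0, q_0=1.
Recurrence: m' = q*a - m,  q' = (d - m'^2)/q,  a' = floor((a_0 + m')/q').
  step 1: m=17, q=7, a=4
  step 2: m=11, q=25, a=1
  step 3: m=14, q=4, a=7
  step 4: m=14, q=25, a=1
  step 5: m=11, q=7, a=4
  step 6: m=17, q=1, a=34
a_6 = 2*a_0 = 34, so the period closes here.
sqrt(296) = [17; 4, 1, 7, 1, 4, 34]
Period length = 6

6


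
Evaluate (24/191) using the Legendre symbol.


p = 191 is prime, so compute (24/191) with the reciprocity algorithm (Jacobi-symbol steps: pull out 2s via (2/n), flip via reciprocity, reduce):
  pull out 2: (2/191) = +1  (since 191 mod 8 = 7)
  pull out 2: (2/191) = +1  (since 191 mod 8 = 7)
  pull out 2: (2/191) = +1  (since 191 mod 8 = 7)
  reciprocity: (3/191) -> -(191/3)
  reduce: (2/3)
  pull out 2: (2/3) = -1  (since 3 mod 8 = 3)
  (1/3) = 1
Product of signs = 1
(24/191) = 1

1


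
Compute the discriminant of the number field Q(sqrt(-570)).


For K = Q(sqrt(d)) with d squarefree: disc(K) = d if d = 1 mod 4, and disc(K) = 4d if d = 2 or 3 mod 4.
Here d = -570, and d mod 4 = 2.
d = 2 mod 4, not 1 (O_K = Z[sqrt(d)]), so disc(K) = 4d = 4 * (-570) = -2280

-2280


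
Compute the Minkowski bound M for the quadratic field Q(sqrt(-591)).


d = -591, d mod 4 = 1, so disc(K) = d = -591; |disc(K)| = 591
Imaginary quadratic field, so n = 2, s = r2 = 1, r1 = 0
M = (n!/n^n) * (4/pi)^s * sqrt(|disc(K)|) = (2!/2^2) * (4/pi)^1 * sqrt(591)
= 0.5 * 1.273240 * 24.310492
= 15.4765

15.4765


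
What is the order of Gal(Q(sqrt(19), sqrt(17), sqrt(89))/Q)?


The 3 square roots of distinct primes are multiplicatively independent over Q,
so [K:Q] = 2^3 and Gal(K/Q) is isomorphic to (Z/2Z)^3.
|Gal| = 2^3 = 8

8


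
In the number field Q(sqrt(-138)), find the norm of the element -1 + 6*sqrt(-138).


N(a + b*sqrt(d)) = a^2 - d*b^2
= (-1)^2 - (-138)*(6)^2
= 1 + 4968
= 4969

4969


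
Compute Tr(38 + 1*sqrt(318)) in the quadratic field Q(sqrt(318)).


Tr(a + b*sqrt(d)) = (a + b*sqrt(d)) + (a - b*sqrt(d)) = 2a
= 2 * (38)
= 76

76


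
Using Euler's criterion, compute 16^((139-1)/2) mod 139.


p = 139 is prime and the exponent is (p-1)/2 = 69, so by Euler's criterion 16^69 = (16/139) = +1 or -1 mod 139.
Compute by square-and-multiply:
  69 = 64 + 4 + 1 (binary 1000101)
  Repeated squaring mod 139: 16^1 = 16, 16^2 = 117, 16^4 = 67, 16^8 = 41, 16^16 = 13, 16^32 = 30, 16^64 = 66
  16^69 = 16^64 * 16^4 * 16^1 = 66 * 67 * 16 mod 139
    66 * 67 = 4422 = 113 mod 139
    113 * 16 = 1808 = 1 mod 139
  16^69 = 1 mod 139
Result 1: 16 is a quadratic residue mod 139.
16^69 mod 139 = 1

1


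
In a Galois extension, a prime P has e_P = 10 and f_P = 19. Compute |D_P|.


|D_P| = e * f
= 10 * 19
= 190

190


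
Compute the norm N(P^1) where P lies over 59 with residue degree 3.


N(P^a) = p^(a*f)
= 59^(1*3)
= 59^3
= 205379

205379


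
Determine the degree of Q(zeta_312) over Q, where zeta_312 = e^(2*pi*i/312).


The degree equals Euler's totient phi(312).
312 = 2^3 * 3 * 13
phi(312) = 96

96


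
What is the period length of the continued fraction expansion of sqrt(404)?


Run the CF algorithm for sqrt(404).
a_0 = floor(sqrt(404)) = 20; set m_0=0, q_0=1.
Recurrence: m' = q*a - m,  q' = (d - m'^2)/q,  a' = floor((a_0 + m')/q').
  step 1: m=20, q=4, a=10
  step 2: m=20, q=1, a=40
a_2 = 2*a_0 = 40, so the period closes here.
sqrt(404) = [20; 10, 40]
Period length = 2

2


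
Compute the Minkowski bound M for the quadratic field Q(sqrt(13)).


d = 13, d mod 4 = 1, so disc(K) = d = 13; |disc(K)| = 13
Real quadratic field, so n = 2, s = r2 = 0, r1 = 2
M = (n!/n^n) * (4/pi)^s * sqrt(|disc(K)|) = (2!/2^2) * (4/pi)^0 * sqrt(13)
= 0.5 * 1.000000 * 3.605551
= 1.8028

1.8028


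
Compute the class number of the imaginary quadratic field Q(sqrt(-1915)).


K = Q(sqrt(-1915)). d mod 4 = 1, so D = disc(K) = d = -1915
h(K) equals the number of primitive reduced positive-definite forms (a, b, c) = a*x^2 + b*x*y + c*y^2 with b^2 - 4ac = D,
where reduced means |b| <= a <= c, with b >= 0 whenever |b| = a or a = c, and primitive means gcd(a, b, c) = 1.
Reduced forces 3a^2 <= |D| = 1915, so 1 <= a <= 25; b must have the parity of D, and c = (b^2 - D)/(4a) must be an integer >= a.
Enumerate a = 1..25, b in [-a, a]:
  a=1: (1, 1, 479)  [1]
  a=2..4: none
  a=5: (5, 5, 97)  [1]
  a=6..12: none
  a=13: (13, -3, 37), (13, 3, 37)  [2]
  a=14..18: none
  a=19: (19, -17, 29), (19, 17, 29)  [2]
  a=20..25: none
Total reduced forms: 1 + 1 + 2 + 2 = 6
h = 6

6


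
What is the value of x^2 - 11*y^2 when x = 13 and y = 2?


x^2 - d*y^2
= 13^2 - 11*2^2
= 169 - 44
= 125

125


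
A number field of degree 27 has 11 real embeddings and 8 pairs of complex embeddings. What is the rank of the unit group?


By Dirichlet's unit theorem:
rank = r1 + r2 - 1
= 11 + 8 - 1
= 18

18


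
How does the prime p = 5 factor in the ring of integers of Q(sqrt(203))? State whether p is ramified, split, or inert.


K = Q(sqrt(203)). Since d mod 4 = 3, disc(K) = 812.
Check p | disc: 812 mod 5 = 2.
p does not divide disc. Compute Legendre symbol (d/p):
3^((5-1)/2) mod 5 = -1
(d/p) = -1, so p is inert: (p) stays prime with e=1, f=2, g=1.
Therefore p is inert.

inert


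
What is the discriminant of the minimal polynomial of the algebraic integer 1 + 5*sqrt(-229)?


The element 1 + 5*sqrt(-229) has minimal polynomial:
x^2 - 2*x + 5726
Discriminant = (-2)^2 - 4*(5726)
= 4 - 22904
= -22900

-22900


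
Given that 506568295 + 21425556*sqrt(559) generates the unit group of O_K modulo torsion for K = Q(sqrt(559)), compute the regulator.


epsilon = 506568295 + 21425556*sqrt(559)
= 1.0131e+09
R = ln(1.0131e+09)
= 20.7363

20.7363


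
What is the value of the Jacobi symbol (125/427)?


Compute (125/427) via quadratic reciprocity:
  reciprocity: (125/427) -> +(427/125)
  reduce: (52/125)
  pull out 2: (2/125) = -1  (since 125 mod 8 = 5)
  pull out 2: (2/125) = -1  (since 125 mod 8 = 5)
  reciprocity: (13/125) -> +(125/13)
  reduce: (8/13)
  pull out 2: (2/13) = -1  (since 13 mod 8 = 5)
  pull out 2: (2/13) = -1  (since 13 mod 8 = 5)
  pull out 2: (2/13) = -1  (since 13 mod 8 = 5)
  (1/13) = 1
Product of signs = -1

-1


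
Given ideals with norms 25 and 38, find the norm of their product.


N(IJ) = N(I) * N(J)
= 25 * 38
= 950

950


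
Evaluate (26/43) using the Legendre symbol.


p = 43 is prime, so compute (26/43) with the reciprocity algorithm (Jacobi-symbol steps: pull out 2s via (2/n), flip via reciprocity, reduce):
  pull out 2: (2/43) = -1  (since 43 mod 8 = 3)
  reciprocity: (13/43) -> +(43/13)
  reduce: (4/13)
  pull out 2: (2/13) = -1  (since 13 mod 8 = 5)
  pull out 2: (2/13) = -1  (since 13 mod 8 = 5)
  (1/13) = 1
Product of signs = -1
(26/43) = -1

-1


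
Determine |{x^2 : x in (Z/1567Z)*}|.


For prime p, the number of non-zero quadratic residues is (p-1)/2.
= (1567-1)/2
= 783

783


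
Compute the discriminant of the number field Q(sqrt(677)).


For K = Q(sqrt(d)) with d squarefree: disc(K) = d if d = 1 mod 4, and disc(K) = 4d if d = 2 or 3 mod 4.
Here d = 677, and d mod 4 = 1.
d = 1 mod 4 (O_K = Z[(1+sqrt(d))/2]), so disc(K) = d = 677

677


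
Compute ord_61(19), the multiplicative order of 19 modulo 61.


We want ord_61(19), the smallest k >= 1 with 19^k = 1 mod 61.
n = 61 = 61, phi(61) = 60; the order divides phi(n).
Divisors of 60: 1, 2, 3, 4, 5, 6, 10, 12, 15, 20, 30, 60
Repeated squaring mod 61: 19^1 = 19, 19^2 = 56, 19^4 = 25, 19^8 = 15, 19^16 = 42, 19^32 = 56
Test divisors in increasing order:
  k=1: 19^1 = 19 mod 61
  k=2: 19^2 = 56 mod 61
  k=3: 19^3 = 56 * 19 = 27 mod 61
  k=4: 19^4 = 25 mod 61
  k=5: 19^5 = 25 * 19 = 48 mod 61
  k=6: 19^6 = 25 * 56 = 58 mod 61
  k=10: 19^10 = 15 * 56 = 47 mod 61
  k=12: 19^12 = 15 * 25 = 9 mod 61
  k=15: 19^15 = 15 * 25 * 56 * 19 = 60 mod 61
  k=20: 19^20 = 42 * 25 = 13 mod 61
  k=30: 19^30 = 42 * 15 * 25 * 56 = 1 mod 61  <- first divisor giving 1
Order = 30

30


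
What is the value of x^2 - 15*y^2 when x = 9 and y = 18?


x^2 - d*y^2
= 9^2 - 15*18^2
= 81 - 4860
= -4779

-4779


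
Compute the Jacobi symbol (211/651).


Compute (211/651) via quadratic reciprocity:
  reciprocity: (211/651) -> -(651/211)
  reduce: (18/211)
  pull out 2: (2/211) = -1  (since 211 mod 8 = 3)
  reciprocity: (9/211) -> +(211/9)
  reduce: (4/9)
  pull out 2: (2/9) = +1  (since 9 mod 8 = 1)
  pull out 2: (2/9) = +1  (since 9 mod 8 = 1)
  (1/9) = 1
Product of signs = 1

1


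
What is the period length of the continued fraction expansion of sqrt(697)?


Run the CF algorithm for sqrt(697).
a_0 = floor(sqrt(697)) = 26; set m_0=0, q_0=1.
Recurrence: m' = q*a - m,  q' = (d - m'^2)/q,  a' = floor((a_0 + m')/q').
  step 1: m=26, q=21, a=2
  step 2: m=16, q=21, a=2
  step 3: m=26, q=1, a=52
a_3 = 2*a_0 = 52, so the period closes here.
sqrt(697) = [26; 2, 2, 52]
Period length = 3

3


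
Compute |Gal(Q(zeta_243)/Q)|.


|Gal(Q(zeta_243)/Q)| = phi(243)
= 162

162


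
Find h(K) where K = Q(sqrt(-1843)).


K = Q(sqrt(-1843)). d mod 4 = 1, so D = disc(K) = d = -1843
h(K) equals the number of primitive reduced positive-definite forms (a, b, c) = a*x^2 + b*x*y + c*y^2 with b^2 - 4ac = D,
where reduced means |b| <= a <= c, with b >= 0 whenever |b| = a or a = c, and primitive means gcd(a, b, c) = 1.
Reduced forces 3a^2 <= |D| = 1843, so 1 <= a <= 24; b must have the parity of D, and c = (b^2 - D)/(4a) must be an integer >= a.
Enumerate a = 1..24, b in [-a, a]:
  a=1: (1, 1, 461)  [1]
  a=2..10: none
  a=11: (11, -7, 43), (11, 7, 43)  [2]
  a=12: none
  a=13: (13, -9, 37), (13, 9, 37)  [2]
  a=14..18: none
  a=19: (19, 19, 29)  [1]
  a=20..24: none
Total reduced forms: 1 + 2 + 2 + 1 = 6
h = 6

6


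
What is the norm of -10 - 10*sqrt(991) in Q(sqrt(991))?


N(a + b*sqrt(d)) = a^2 - d*b^2
= (-10)^2 - (991)*(-10)^2
= 100 - 99100
= -99000

-99000


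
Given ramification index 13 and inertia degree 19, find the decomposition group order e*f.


|D_P| = e * f
= 13 * 19
= 247

247


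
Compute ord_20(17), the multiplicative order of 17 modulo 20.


We want ord_20(17), the smallest k >= 1 with 17^k = 1 mod 20.
n = 20 = 2^2 * 5, phi(20) = 8; the order divides phi(n).
Divisors of 8: 1, 2, 4, 8
Repeated squaring mod 20: 17^1 = 17, 17^2 = 9, 17^4 = 1, 17^8 = 1
Test divisors in increasing order:
  k=1: 17^1 = 17 mod 20
  k=2: 17^2 = 9 mod 20
  k=4: 17^4 = 1 mod 20  <- first divisor giving 1
Order = 4

4


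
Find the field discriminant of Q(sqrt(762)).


For K = Q(sqrt(d)) with d squarefree: disc(K) = d if d = 1 mod 4, and disc(K) = 4d if d = 2 or 3 mod 4.
Here d = 762, and d mod 4 = 2.
d = 2 mod 4, not 1 (O_K = Z[sqrt(d)]), so disc(K) = 4d = 4 * (762) = 3048

3048


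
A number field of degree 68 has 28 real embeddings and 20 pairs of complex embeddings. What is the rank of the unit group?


By Dirichlet's unit theorem:
rank = r1 + r2 - 1
= 28 + 20 - 1
= 47

47


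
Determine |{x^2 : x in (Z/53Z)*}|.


For prime p, the number of non-zero quadratic residues is (p-1)/2.
= (53-1)/2
= 26

26


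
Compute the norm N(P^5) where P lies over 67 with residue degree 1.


N(P^a) = p^(a*f)
= 67^(5*1)
= 67^5
= 1350125107

1350125107


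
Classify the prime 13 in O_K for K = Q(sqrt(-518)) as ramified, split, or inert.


K = Q(sqrt(-518)). Since d mod 4 = 2, disc(K) = -2072.
Check p | disc: -2072 mod 13 = 8.
p does not divide disc. Compute Legendre symbol (d/p):
2^((13-1)/2) mod 13 = -1
(d/p) = -1, so p is inert: (p) stays prime with e=1, f=2, g=1.
Therefore p is inert.

inert


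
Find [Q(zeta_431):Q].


The degree equals Euler's totient phi(431).
431 = 431
phi(431) = 430

430


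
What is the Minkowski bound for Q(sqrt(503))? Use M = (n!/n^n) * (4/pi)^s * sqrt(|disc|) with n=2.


d = 503, d mod 4 = 3, so disc(K) = 4d = 2012; |disc(K)| = 2012
Real quadratic field, so n = 2, s = r2 = 0, r1 = 2
M = (n!/n^n) * (4/pi)^s * sqrt(|disc(K)|) = (2!/2^2) * (4/pi)^0 * sqrt(2012)
= 0.5 * 1.000000 * 44.855323
= 22.4277

22.4277


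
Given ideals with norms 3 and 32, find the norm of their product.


N(IJ) = N(I) * N(J)
= 3 * 32
= 96

96


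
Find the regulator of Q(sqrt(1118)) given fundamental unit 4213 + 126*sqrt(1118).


epsilon = 4213 + 126*sqrt(1118)
= 8425.9999
R = ln(8425.9999)
= 9.0391

9.0391


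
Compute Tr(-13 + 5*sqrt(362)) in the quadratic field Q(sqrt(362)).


Tr(a + b*sqrt(d)) = (a + b*sqrt(d)) + (a - b*sqrt(d)) = 2a
= 2 * (-13)
= -26

-26


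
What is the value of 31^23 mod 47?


p = 47 is prime and the exponent is (p-1)/2 = 23, so by Euler's criterion 31^23 = (31/47) = +1 or -1 mod 47.
Compute by square-and-multiply:
  23 = 16 + 4 + 2 + 1 (binary 10111)
  Repeated squaring mod 47: 31^1 = 31, 31^2 = 21, 31^4 = 18, 31^8 = 42, 31^16 = 25
  31^23 = 31^16 * 31^4 * 31^2 * 31^1 = 25 * 18 * 21 * 31 mod 47
    25 * 18 = 450 = 27 mod 47
    27 * 21 = 567 = 3 mod 47
    3 * 31 = 93 = 46 mod 47
  31^23 = 46 mod 47
Result 46 = p - 1 = -1 mod 47: 31 is a quadratic non-residue mod 47. As a residue in [0, p-1] the value is 46.
31^23 mod 47 = 46

46


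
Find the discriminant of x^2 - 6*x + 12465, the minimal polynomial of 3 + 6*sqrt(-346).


The element 3 + 6*sqrt(-346) has minimal polynomial:
x^2 - 6*x + 12465
Discriminant = (-6)^2 - 4*(12465)
= 36 - 49860
= -49824

-49824


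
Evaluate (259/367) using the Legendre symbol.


p = 367 is prime, so compute (259/367) with the reciprocity algorithm (Jacobi-symbol steps: pull out 2s via (2/n), flip via reciprocity, reduce):
  reciprocity: (259/367) -> -(367/259)
  reduce: (108/259)
  pull out 2: (2/259) = -1  (since 259 mod 8 = 3)
  pull out 2: (2/259) = -1  (since 259 mod 8 = 3)
  reciprocity: (27/259) -> -(259/27)
  reduce: (16/27)
  pull out 2: (2/27) = -1  (since 27 mod 8 = 3)
  pull out 2: (2/27) = -1  (since 27 mod 8 = 3)
  pull out 2: (2/27) = -1  (since 27 mod 8 = 3)
  pull out 2: (2/27) = -1  (since 27 mod 8 = 3)
  (1/27) = 1
Product of signs = 1
(259/367) = 1

1


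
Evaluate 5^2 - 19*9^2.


x^2 - d*y^2
= 5^2 - 19*9^2
= 25 - 1539
= -1514

-1514


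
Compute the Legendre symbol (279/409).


p = 409 is prime, so compute (279/409) with the reciprocity algorithm (Jacobi-symbol steps: pull out 2s via (2/n), flip via reciprocity, reduce):
  reciprocity: (279/409) -> +(409/279)
  reduce: (130/279)
  pull out 2: (2/279) = +1  (since 279 mod 8 = 7)
  reciprocity: (65/279) -> +(279/65)
  reduce: (19/65)
  reciprocity: (19/65) -> +(65/19)
  reduce: (8/19)
  pull out 2: (2/19) = -1  (since 19 mod 8 = 3)
  pull out 2: (2/19) = -1  (since 19 mod 8 = 3)
  pull out 2: (2/19) = -1  (since 19 mod 8 = 3)
  (1/19) = 1
Product of signs = -1
(279/409) = -1

-1


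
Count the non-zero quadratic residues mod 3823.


For prime p, the number of non-zero quadratic residues is (p-1)/2.
= (3823-1)/2
= 1911

1911


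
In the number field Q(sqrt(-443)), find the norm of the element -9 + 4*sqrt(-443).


N(a + b*sqrt(d)) = a^2 - d*b^2
= (-9)^2 - (-443)*(4)^2
= 81 + 7088
= 7169

7169


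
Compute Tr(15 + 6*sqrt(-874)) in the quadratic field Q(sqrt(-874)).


Tr(a + b*sqrt(d)) = (a + b*sqrt(d)) + (a - b*sqrt(d)) = 2a
= 2 * (15)
= 30

30


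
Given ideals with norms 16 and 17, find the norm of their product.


N(IJ) = N(I) * N(J)
= 16 * 17
= 272

272


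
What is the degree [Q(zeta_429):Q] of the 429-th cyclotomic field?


The degree equals Euler's totient phi(429).
429 = 3 * 11 * 13
phi(429) = 240

240


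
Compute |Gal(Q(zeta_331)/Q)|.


|Gal(Q(zeta_331)/Q)| = phi(331)
= 330

330


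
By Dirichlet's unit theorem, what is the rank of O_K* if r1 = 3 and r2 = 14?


By Dirichlet's unit theorem:
rank = r1 + r2 - 1
= 3 + 14 - 1
= 16

16


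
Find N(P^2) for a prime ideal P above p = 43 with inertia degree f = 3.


N(P^a) = p^(a*f)
= 43^(2*3)
= 43^6
= 6321363049

6321363049


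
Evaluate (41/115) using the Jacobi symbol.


Compute (41/115) via quadratic reciprocity:
  reciprocity: (41/115) -> +(115/41)
  reduce: (33/41)
  reciprocity: (33/41) -> +(41/33)
  reduce: (8/33)
  pull out 2: (2/33) = +1  (since 33 mod 8 = 1)
  pull out 2: (2/33) = +1  (since 33 mod 8 = 1)
  pull out 2: (2/33) = +1  (since 33 mod 8 = 1)
  (1/33) = 1
Product of signs = 1

1


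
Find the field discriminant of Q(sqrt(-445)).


For K = Q(sqrt(d)) with d squarefree: disc(K) = d if d = 1 mod 4, and disc(K) = 4d if d = 2 or 3 mod 4.
Here d = -445, and d mod 4 = 3.
d = 3 mod 4, not 1 (O_K = Z[sqrt(d)]), so disc(K) = 4d = 4 * (-445) = -1780

-1780


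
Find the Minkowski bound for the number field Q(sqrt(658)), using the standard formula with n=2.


d = 658, d mod 4 = 2, so disc(K) = 4d = 2632; |disc(K)| = 2632
Real quadratic field, so n = 2, s = r2 = 0, r1 = 2
M = (n!/n^n) * (4/pi)^s * sqrt(|disc(K)|) = (2!/2^2) * (4/pi)^0 * sqrt(2632)
= 0.5 * 1.000000 * 51.303021
= 25.6515

25.6515


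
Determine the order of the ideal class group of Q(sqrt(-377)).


K = Q(sqrt(-377)). d mod 4 = 3, so D = disc(K) = 4d = -1508
h(K) equals the number of primitive reduced positive-definite forms (a, b, c) = a*x^2 + b*x*y + c*y^2 with b^2 - 4ac = D,
where reduced means |b| <= a <= c, with b >= 0 whenever |b| = a or a = c, and primitive means gcd(a, b, c) = 1.
Reduced forces 3a^2 <= |D| = 1508, so 1 <= a <= 22; b must have the parity of D, and c = (b^2 - D)/(4a) must be an integer >= a.
Enumerate a = 1..22, b in [-a, a]:
  a=1: (1, 0, 377)  [1]
  a=2: (2, 2, 189)  [1]
  a=3: (3, -2, 126), (3, 2, 126)  [2]
  a=4..5: none
  a=6: (6, -2, 63), (6, 2, 63)  [2]
  a=7: (7, -2, 54), (7, 2, 54)  [2]
  a=8: none
  a=9: (9, -2, 42), (9, 2, 42)  [2]
  a=10..12: none
  a=13: (13, 0, 29)  [1]
  a=14: (14, -2, 27), (14, 2, 27)  [2]
  a=15..17: none
  a=18: (18, -2, 21), (18, 2, 21)  [2]
  a=19..20: none
  a=21: (21, 16, 21)  [1]
  a=22: none
Total reduced forms: 1 + 1 + 2 + 2 + 2 + 2 + 1 + 2 + 2 + 1 = 16
h = 16

16


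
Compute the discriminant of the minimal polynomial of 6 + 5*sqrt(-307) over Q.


The element 6 + 5*sqrt(-307) has minimal polynomial:
x^2 - 12*x + 7711
Discriminant = (-12)^2 - 4*(7711)
= 144 - 30844
= -30700

-30700


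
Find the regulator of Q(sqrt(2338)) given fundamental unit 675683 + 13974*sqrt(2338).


epsilon = 675683 + 13974*sqrt(2338)
= 1.3514e+06
R = ln(1.3514e+06)
= 14.1166

14.1166


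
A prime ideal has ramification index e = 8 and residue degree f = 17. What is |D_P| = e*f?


|D_P| = e * f
= 8 * 17
= 136

136


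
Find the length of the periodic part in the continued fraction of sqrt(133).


Run the CF algorithm for sqrt(133).
a_0 = floor(sqrt(133)) = 11; set m_0=0, q_0=1.
Recurrence: m' = q*a - m,  q' = (d - m'^2)/q,  a' = floor((a_0 + m')/q').
  step 1: m=11, q=12, a=1
  step 2: m=1, q=11, a=1
  step 3: m=10, q=3, a=7
  step 4: m=11, q=4, a=5
  step 5: m=9, q=13, a=1
  step 6: m=4, q=9, a=1
  step 7: m=5, q=12, a=1
  step 8: m=7, q=7, a=2
  step 9: m=7, q=12, a=1
  step 10: m=5, q=9, a=1
  step 11: m=4, q=13, a=1
  step 12: m=9, q=4, a=5
  step 13: m=11, q=3, a=7
  step 14: m=10, q=11, a=1
  step 15: m=1, q=12, a=1
  step 16: m=11, q=1, a=22
a_16 = 2*a_0 = 22, so the period closes here.
sqrt(133) = [11; 1, 1, 7, 5, 1, 1, 1, 2, 1, 1, 1, 5, 7, 1, 1, 22]
Period length = 16

16


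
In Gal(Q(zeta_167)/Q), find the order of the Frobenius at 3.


The Frobenius at p in Gal(Q(zeta_n)/Q) = (Z/nZ)* is the class of p, so its order is ord_167(3), the smallest k >= 1 with 3^k = 1 mod 167.
n = 167 = 167, phi(167) = 166; the order divides phi(n).
Divisors of 166: 1, 2, 83, 166
Repeated squaring mod 167: 3^1 = 3, 3^2 = 9, 3^4 = 81, 3^8 = 48, 3^16 = 133, 3^32 = 154, 3^64 = 2, 3^128 = 4
Test divisors in increasing order:
  k=1: 3^1 = 3 mod 167
  k=2: 3^2 = 9 mod 167
  k=83: 3^83 = 2 * 133 * 9 * 3 = 1 mod 167  <- first divisor giving 1
Order = 83

83


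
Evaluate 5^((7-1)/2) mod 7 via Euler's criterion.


p = 7 is prime and the exponent is (p-1)/2 = 3, so by Euler's criterion 5^3 = (5/7) = +1 or -1 mod 7.
Compute by square-and-multiply:
  3 = 2 + 1 (binary 11)
  Repeated squaring mod 7: 5^1 = 5, 5^2 = 4
  5^3 = 5^2 * 5^1 = 4 * 5 mod 7
    4 * 5 = 20 = 6 mod 7
  5^3 = 6 mod 7
Result 6 = p - 1 = -1 mod 7: 5 is a quadratic non-residue mod 7. As a residue in [0, p-1] the value is 6.
5^3 mod 7 = 6

6


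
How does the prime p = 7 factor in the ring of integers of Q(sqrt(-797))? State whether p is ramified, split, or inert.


K = Q(sqrt(-797)). Since d mod 4 = 3, disc(K) = -3188.
Check p | disc: -3188 mod 7 = 4.
p does not divide disc. Compute Legendre symbol (d/p):
1^((7-1)/2) mod 7 = 1
(d/p) = 1, so p splits: (p) = P*P' with e=1, f=1, g=2.
Therefore p is split.

split


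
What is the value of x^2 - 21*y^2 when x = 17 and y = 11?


x^2 - d*y^2
= 17^2 - 21*11^2
= 289 - 2541
= -2252

-2252


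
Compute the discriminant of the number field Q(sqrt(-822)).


For K = Q(sqrt(d)) with d squarefree: disc(K) = d if d = 1 mod 4, and disc(K) = 4d if d = 2 or 3 mod 4.
Here d = -822, and d mod 4 = 2.
d = 2 mod 4, not 1 (O_K = Z[sqrt(d)]), so disc(K) = 4d = 4 * (-822) = -3288

-3288


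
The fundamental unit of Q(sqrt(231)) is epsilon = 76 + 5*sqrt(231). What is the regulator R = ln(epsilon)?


epsilon = 76 + 5*sqrt(231)
= 151.9934
R = ln(151.9934)
= 5.0238

5.0238


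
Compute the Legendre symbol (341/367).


p = 367 is prime, so compute (341/367) with the reciprocity algorithm (Jacobi-symbol steps: pull out 2s via (2/n), flip via reciprocity, reduce):
  reciprocity: (341/367) -> +(367/341)
  reduce: (26/341)
  pull out 2: (2/341) = -1  (since 341 mod 8 = 5)
  reciprocity: (13/341) -> +(341/13)
  reduce: (3/13)
  reciprocity: (3/13) -> +(13/3)
  reduce: (1/3)
  (1/3) = 1
Product of signs = -1
(341/367) = -1

-1


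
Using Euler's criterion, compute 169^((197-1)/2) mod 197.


p = 197 is prime and the exponent is (p-1)/2 = 98, so by Euler's criterion 169^98 = (169/197) = +1 or -1 mod 197.
Compute by square-and-multiply:
  98 = 64 + 32 + 2 (binary 1100010)
  Repeated squaring mod 197: 169^1 = 169, 169^2 = 193, 169^4 = 16, 169^8 = 59, 169^16 = 132, 169^32 = 88, 169^64 = 61
  169^98 = 169^64 * 169^32 * 169^2 = 61 * 88 * 193 mod 197
    61 * 88 = 5368 = 49 mod 197
    49 * 193 = 9457 = 1 mod 197
  169^98 = 1 mod 197
Result 1: 169 is a quadratic residue mod 197.
169^98 mod 197 = 1

1


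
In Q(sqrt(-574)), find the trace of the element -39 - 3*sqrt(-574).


Tr(a + b*sqrt(d)) = (a + b*sqrt(d)) + (a - b*sqrt(d)) = 2a
= 2 * (-39)
= -78

-78


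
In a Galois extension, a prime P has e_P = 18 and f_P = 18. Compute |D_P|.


|D_P| = e * f
= 18 * 18
= 324

324


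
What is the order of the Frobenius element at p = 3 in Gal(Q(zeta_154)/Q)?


The Frobenius at p in Gal(Q(zeta_n)/Q) = (Z/nZ)* is the class of p, so its order is ord_154(3), the smallest k >= 1 with 3^k = 1 mod 154.
n = 154 = 2 * 7 * 11, phi(154) = 60; the order divides phi(n).
Divisors of 60: 1, 2, 3, 4, 5, 6, 10, 12, 15, 20, 30, 60
Repeated squaring mod 154: 3^1 = 3, 3^2 = 9, 3^4 = 81, 3^8 = 93, 3^16 = 25, 3^32 = 9
Test divisors in increasing order:
  k=1: 3^1 = 3 mod 154
  k=2: 3^2 = 9 mod 154
  k=3: 3^3 = 9 * 3 = 27 mod 154
  k=4: 3^4 = 81 mod 154
  k=5: 3^5 = 81 * 3 = 89 mod 154
  k=6: 3^6 = 81 * 9 = 113 mod 154
  k=10: 3^10 = 93 * 9 = 67 mod 154
  k=12: 3^12 = 93 * 81 = 141 mod 154
  k=15: 3^15 = 93 * 81 * 9 * 3 = 111 mod 154
  k=20: 3^20 = 25 * 81 = 23 mod 154
  k=30: 3^30 = 25 * 93 * 81 * 9 = 1 mod 154  <- first divisor giving 1
Order = 30

30


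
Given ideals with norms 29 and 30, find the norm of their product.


N(IJ) = N(I) * N(J)
= 29 * 30
= 870

870


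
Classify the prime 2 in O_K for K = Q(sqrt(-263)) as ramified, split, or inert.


K = Q(sqrt(-263)). Since d mod 4 = 1, disc(K) = -263.
Check p | disc: -263 mod 2 = 1.
p=2 does not divide disc (d is 1 mod 4). 2 splits iff d = 1 mod 8.
d mod 8 = 1, so (d/2) = 1.
(d/p) = 1, so p splits: (p) = P*P' with e=1, f=1, g=2.
Therefore p is split.

split


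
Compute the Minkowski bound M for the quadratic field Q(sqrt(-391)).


d = -391, d mod 4 = 1, so disc(K) = d = -391; |disc(K)| = 391
Imaginary quadratic field, so n = 2, s = r2 = 1, r1 = 0
M = (n!/n^n) * (4/pi)^s * sqrt(|disc(K)|) = (2!/2^2) * (4/pi)^1 * sqrt(391)
= 0.5 * 1.273240 * 19.773720
= 12.5883

12.5883


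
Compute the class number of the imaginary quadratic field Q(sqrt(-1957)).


K = Q(sqrt(-1957)). d mod 4 = 3, so D = disc(K) = 4d = -7828
h(K) equals the number of primitive reduced positive-definite forms (a, b, c) = a*x^2 + b*x*y + c*y^2 with b^2 - 4ac = D,
where reduced means |b| <= a <= c, with b >= 0 whenever |b| = a or a = c, and primitive means gcd(a, b, c) = 1.
Reduced forces 3a^2 <= |D| = 7828, so 1 <= a <= 51; b must have the parity of D, and c = (b^2 - D)/(4a) must be an integer >= a.
Enumerate a = 1..51, b in [-a, a]:
  a=1: (1, 0, 1957)  [1]
  a=2: (2, 2, 979)  [1]
  a=3..10: none
  a=11: (11, -2, 178), (11, 2, 178)  [2]
  a=12..16: none
  a=17: (17, -14, 118), (17, 14, 118)  [2]
  a=18: none
  a=19: (19, 0, 103)  [1]
  a=20..21: none
  a=22: (22, -2, 89), (22, 2, 89)  [2]
  a=23..33: none
  a=34: (34, -14, 59), (34, 14, 59)  [2]
  a=35..36: none
  a=37: (37, -4, 53), (37, 4, 53)  [2]
  a=38: (38, 38, 61)  [1]
  a=39..42: none
  a=43: (43, -16, 47), (43, 16, 47)  [2]
  a=44..51: none
Total reduced forms: 1 + 1 + 2 + 2 + 1 + 2 + 2 + 2 + 1 + 2 = 16
h = 16

16


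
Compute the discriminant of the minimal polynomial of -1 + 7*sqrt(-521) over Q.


The element -1 + 7*sqrt(-521) has minimal polynomial:
x^2 + 2*x + 25530
Discriminant = (2)^2 - 4*(25530)
= 4 - 102120
= -102116

-102116


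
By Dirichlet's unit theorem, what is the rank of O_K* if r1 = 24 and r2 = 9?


By Dirichlet's unit theorem:
rank = r1 + r2 - 1
= 24 + 9 - 1
= 32

32


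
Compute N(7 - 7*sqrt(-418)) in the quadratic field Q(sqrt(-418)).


N(a + b*sqrt(d)) = a^2 - d*b^2
= (7)^2 - (-418)*(-7)^2
= 49 + 20482
= 20531

20531


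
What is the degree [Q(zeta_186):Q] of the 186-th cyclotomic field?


The degree equals Euler's totient phi(186).
186 = 2 * 3 * 31
phi(186) = 60

60


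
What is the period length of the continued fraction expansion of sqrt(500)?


Run the CF algorithm for sqrt(500).
a_0 = floor(sqrt(500)) = 22; set m_0=0, q_0=1.
Recurrence: m' = q*a - m,  q' = (d - m'^2)/q,  a' = floor((a_0 + m')/q').
  step 1: m=22, q=16, a=2
  step 2: m=10, q=25, a=1
  step 3: m=15, q=11, a=3
  step 4: m=18, q=16, a=2
  step 5: m=14, q=19, a=1
  step 6: m=5, q=25, a=1
  step 7: m=20, q=4, a=10
  step 8: m=20, q=25, a=1
  step 9: m=5, q=19, a=1
  step 10: m=14, q=16, a=2
  step 11: m=18, q=11, a=3
  step 12: m=15, q=25, a=1
  step 13: m=10, q=16, a=2
  step 14: m=22, q=1, a=44
a_14 = 2*a_0 = 44, so the period closes here.
sqrt(500) = [22; 2, 1, 3, 2, 1, 1, 10, 1, 1, 2, 3, 1, 2, 44]
Period length = 14

14


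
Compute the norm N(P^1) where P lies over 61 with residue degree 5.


N(P^a) = p^(a*f)
= 61^(1*5)
= 61^5
= 844596301

844596301


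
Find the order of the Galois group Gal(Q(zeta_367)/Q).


|Gal(Q(zeta_367)/Q)| = phi(367)
= 366

366


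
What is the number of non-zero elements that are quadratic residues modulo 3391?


For prime p, the number of non-zero quadratic residues is (p-1)/2.
= (3391-1)/2
= 1695

1695


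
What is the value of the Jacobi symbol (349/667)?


Compute (349/667) via quadratic reciprocity:
  reciprocity: (349/667) -> +(667/349)
  reduce: (318/349)
  pull out 2: (2/349) = -1  (since 349 mod 8 = 5)
  reciprocity: (159/349) -> +(349/159)
  reduce: (31/159)
  reciprocity: (31/159) -> -(159/31)
  reduce: (4/31)
  pull out 2: (2/31) = +1  (since 31 mod 8 = 7)
  pull out 2: (2/31) = +1  (since 31 mod 8 = 7)
  (1/31) = 1
Product of signs = 1

1


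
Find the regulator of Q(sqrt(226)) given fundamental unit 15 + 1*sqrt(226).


epsilon = 15 + 1*sqrt(226)
= 30.0333
R = ln(30.0333)
= 3.4023

3.4023


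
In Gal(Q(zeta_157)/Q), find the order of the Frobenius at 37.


The Frobenius at p in Gal(Q(zeta_n)/Q) = (Z/nZ)* is the class of p, so its order is ord_157(37), the smallest k >= 1 with 37^k = 1 mod 157.
n = 157 = 157, phi(157) = 156; the order divides phi(n).
Divisors of 156: 1, 2, 3, 4, 6, 12, 13, 26, 39, 52, 78, 156
Repeated squaring mod 157: 37^1 = 37, 37^2 = 113, 37^4 = 52, 37^8 = 35, 37^16 = 126, 37^32 = 19, 37^64 = 47, 37^128 = 11
Test divisors in increasing order:
  k=1: 37^1 = 37 mod 157
  k=2: 37^2 = 113 mod 157
  k=3: 37^3 = 113 * 37 = 99 mod 157
  k=4: 37^4 = 52 mod 157
  k=6: 37^6 = 52 * 113 = 67 mod 157
  k=12: 37^12 = 35 * 52 = 93 mod 157
  k=13: 37^13 = 35 * 52 * 37 = 144 mod 157
  k=26: 37^26 = 126 * 35 * 113 = 12 mod 157
  k=39: 37^39 = 19 * 52 * 113 * 37 = 1 mod 157  <- first divisor giving 1
Order = 39

39


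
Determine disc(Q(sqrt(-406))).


For K = Q(sqrt(d)) with d squarefree: disc(K) = d if d = 1 mod 4, and disc(K) = 4d if d = 2 or 3 mod 4.
Here d = -406, and d mod 4 = 2.
d = 2 mod 4, not 1 (O_K = Z[sqrt(d)]), so disc(K) = 4d = 4 * (-406) = -1624

-1624


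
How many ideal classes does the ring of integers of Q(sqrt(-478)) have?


K = Q(sqrt(-478)). d mod 4 = 2, so D = disc(K) = 4d = -1912
h(K) equals the number of primitive reduced positive-definite forms (a, b, c) = a*x^2 + b*x*y + c*y^2 with b^2 - 4ac = D,
where reduced means |b| <= a <= c, with b >= 0 whenever |b| = a or a = c, and primitive means gcd(a, b, c) = 1.
Reduced forces 3a^2 <= |D| = 1912, so 1 <= a <= 25; b must have the parity of D, and c = (b^2 - D)/(4a) must be an integer >= a.
Enumerate a = 1..25, b in [-a, a]:
  a=1: (1, 0, 478)  [1]
  a=2: (2, 0, 239)  [1]
  a=3..12: none
  a=13: (13, -8, 38), (13, 8, 38)  [2]
  a=14..16: none
  a=17: (17, -14, 31), (17, 14, 31)  [2]
  a=18: none
  a=19: (19, -8, 26), (19, 8, 26)  [2]
  a=20..25: none
Total reduced forms: 1 + 1 + 2 + 2 + 2 = 8
h = 8

8


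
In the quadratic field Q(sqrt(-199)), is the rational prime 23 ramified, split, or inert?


K = Q(sqrt(-199)). Since d mod 4 = 1, disc(K) = -199.
Check p | disc: -199 mod 23 = 8.
p does not divide disc. Compute Legendre symbol (d/p):
8^((23-1)/2) mod 23 = 1
(d/p) = 1, so p splits: (p) = P*P' with e=1, f=1, g=2.
Therefore p is split.

split


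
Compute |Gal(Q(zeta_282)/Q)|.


|Gal(Q(zeta_282)/Q)| = phi(282)
= 92

92


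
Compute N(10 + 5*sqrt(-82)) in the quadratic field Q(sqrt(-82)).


N(a + b*sqrt(d)) = a^2 - d*b^2
= (10)^2 - (-82)*(5)^2
= 100 + 2050
= 2150

2150


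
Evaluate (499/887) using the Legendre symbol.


p = 887 is prime, so compute (499/887) with the reciprocity algorithm (Jacobi-symbol steps: pull out 2s via (2/n), flip via reciprocity, reduce):
  reciprocity: (499/887) -> -(887/499)
  reduce: (388/499)
  pull out 2: (2/499) = -1  (since 499 mod 8 = 3)
  pull out 2: (2/499) = -1  (since 499 mod 8 = 3)
  reciprocity: (97/499) -> +(499/97)
  reduce: (14/97)
  pull out 2: (2/97) = +1  (since 97 mod 8 = 1)
  reciprocity: (7/97) -> +(97/7)
  reduce: (6/7)
  pull out 2: (2/7) = +1  (since 7 mod 8 = 7)
  reciprocity: (3/7) -> -(7/3)
  reduce: (1/3)
  (1/3) = 1
Product of signs = 1
(499/887) = 1

1


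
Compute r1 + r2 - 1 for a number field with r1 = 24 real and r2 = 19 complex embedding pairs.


By Dirichlet's unit theorem:
rank = r1 + r2 - 1
= 24 + 19 - 1
= 42

42


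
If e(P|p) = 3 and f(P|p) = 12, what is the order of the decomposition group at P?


|D_P| = e * f
= 3 * 12
= 36

36


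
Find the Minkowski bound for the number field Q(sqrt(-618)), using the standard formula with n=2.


d = -618, d mod 4 = 2, so disc(K) = 4d = -2472; |disc(K)| = 2472
Imaginary quadratic field, so n = 2, s = r2 = 1, r1 = 0
M = (n!/n^n) * (4/pi)^s * sqrt(|disc(K)|) = (2!/2^2) * (4/pi)^1 * sqrt(2472)
= 0.5 * 1.273240 * 49.719212
= 31.6522

31.6522


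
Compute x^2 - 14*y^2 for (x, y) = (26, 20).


x^2 - d*y^2
= 26^2 - 14*20^2
= 676 - 5600
= -4924

-4924


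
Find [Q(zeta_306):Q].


The degree equals Euler's totient phi(306).
306 = 2 * 3^2 * 17
phi(306) = 96

96


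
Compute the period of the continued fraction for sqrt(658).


Run the CF algorithm for sqrt(658).
a_0 = floor(sqrt(658)) = 25; set m_0=0, q_0=1.
Recurrence: m' = q*a - m,  q' = (d - m'^2)/q,  a' = floor((a_0 + m')/q').
  step 1: m=25, q=33, a=1
  step 2: m=8, q=18, a=1
  step 3: m=10, q=31, a=1
  step 4: m=21, q=7, a=6
  step 5: m=21, q=31, a=1
  step 6: m=10, q=18, a=1
  step 7: m=8, q=33, a=1
  step 8: m=25, q=1, a=50
a_8 = 2*a_0 = 50, so the period closes here.
sqrt(658) = [25; 1, 1, 1, 6, 1, 1, 1, 50]
Period length = 8

8


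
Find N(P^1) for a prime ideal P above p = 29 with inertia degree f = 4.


N(P^a) = p^(a*f)
= 29^(1*4)
= 29^4
= 707281

707281


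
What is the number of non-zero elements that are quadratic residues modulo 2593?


For prime p, the number of non-zero quadratic residues is (p-1)/2.
= (2593-1)/2
= 1296

1296


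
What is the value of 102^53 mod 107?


p = 107 is prime and the exponent is (p-1)/2 = 53, so by Euler's criterion 102^53 = (102/107) = +1 or -1 mod 107.
Compute by square-and-multiply:
  53 = 32 + 16 + 4 + 1 (binary 110101)
  Repeated squaring mod 107: 102^1 = 102, 102^2 = 25, 102^4 = 90, 102^8 = 75, 102^16 = 61, 102^32 = 83
  102^53 = 102^32 * 102^16 * 102^4 * 102^1 = 83 * 61 * 90 * 102 mod 107
    83 * 61 = 5063 = 34 mod 107
    34 * 90 = 3060 = 64 mod 107
    64 * 102 = 6528 = 1 mod 107
  102^53 = 1 mod 107
Result 1: 102 is a quadratic residue mod 107.
102^53 mod 107 = 1

1


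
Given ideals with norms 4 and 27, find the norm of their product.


N(IJ) = N(I) * N(J)
= 4 * 27
= 108

108


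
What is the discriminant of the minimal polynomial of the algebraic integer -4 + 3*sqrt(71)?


The element -4 + 3*sqrt(71) has minimal polynomial:
x^2 + 8*x - 623
Discriminant = (8)^2 - 4*(-623)
= 64 + 2492
= 2556

2556


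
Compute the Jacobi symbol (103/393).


Compute (103/393) via quadratic reciprocity:
  reciprocity: (103/393) -> +(393/103)
  reduce: (84/103)
  pull out 2: (2/103) = +1  (since 103 mod 8 = 7)
  pull out 2: (2/103) = +1  (since 103 mod 8 = 7)
  reciprocity: (21/103) -> +(103/21)
  reduce: (19/21)
  reciprocity: (19/21) -> +(21/19)
  reduce: (2/19)
  pull out 2: (2/19) = -1  (since 19 mod 8 = 3)
  (1/19) = 1
Product of signs = -1

-1


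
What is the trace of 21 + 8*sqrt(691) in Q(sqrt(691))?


Tr(a + b*sqrt(d)) = (a + b*sqrt(d)) + (a - b*sqrt(d)) = 2a
= 2 * (21)
= 42

42


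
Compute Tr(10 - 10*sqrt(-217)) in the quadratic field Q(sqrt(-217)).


Tr(a + b*sqrt(d)) = (a + b*sqrt(d)) + (a - b*sqrt(d)) = 2a
= 2 * (10)
= 20

20


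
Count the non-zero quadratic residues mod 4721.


For prime p, the number of non-zero quadratic residues is (p-1)/2.
= (4721-1)/2
= 2360

2360


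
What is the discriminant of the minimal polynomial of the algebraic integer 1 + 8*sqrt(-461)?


The element 1 + 8*sqrt(-461) has minimal polynomial:
x^2 - 2*x + 29505
Discriminant = (-2)^2 - 4*(29505)
= 4 - 118020
= -118016

-118016
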